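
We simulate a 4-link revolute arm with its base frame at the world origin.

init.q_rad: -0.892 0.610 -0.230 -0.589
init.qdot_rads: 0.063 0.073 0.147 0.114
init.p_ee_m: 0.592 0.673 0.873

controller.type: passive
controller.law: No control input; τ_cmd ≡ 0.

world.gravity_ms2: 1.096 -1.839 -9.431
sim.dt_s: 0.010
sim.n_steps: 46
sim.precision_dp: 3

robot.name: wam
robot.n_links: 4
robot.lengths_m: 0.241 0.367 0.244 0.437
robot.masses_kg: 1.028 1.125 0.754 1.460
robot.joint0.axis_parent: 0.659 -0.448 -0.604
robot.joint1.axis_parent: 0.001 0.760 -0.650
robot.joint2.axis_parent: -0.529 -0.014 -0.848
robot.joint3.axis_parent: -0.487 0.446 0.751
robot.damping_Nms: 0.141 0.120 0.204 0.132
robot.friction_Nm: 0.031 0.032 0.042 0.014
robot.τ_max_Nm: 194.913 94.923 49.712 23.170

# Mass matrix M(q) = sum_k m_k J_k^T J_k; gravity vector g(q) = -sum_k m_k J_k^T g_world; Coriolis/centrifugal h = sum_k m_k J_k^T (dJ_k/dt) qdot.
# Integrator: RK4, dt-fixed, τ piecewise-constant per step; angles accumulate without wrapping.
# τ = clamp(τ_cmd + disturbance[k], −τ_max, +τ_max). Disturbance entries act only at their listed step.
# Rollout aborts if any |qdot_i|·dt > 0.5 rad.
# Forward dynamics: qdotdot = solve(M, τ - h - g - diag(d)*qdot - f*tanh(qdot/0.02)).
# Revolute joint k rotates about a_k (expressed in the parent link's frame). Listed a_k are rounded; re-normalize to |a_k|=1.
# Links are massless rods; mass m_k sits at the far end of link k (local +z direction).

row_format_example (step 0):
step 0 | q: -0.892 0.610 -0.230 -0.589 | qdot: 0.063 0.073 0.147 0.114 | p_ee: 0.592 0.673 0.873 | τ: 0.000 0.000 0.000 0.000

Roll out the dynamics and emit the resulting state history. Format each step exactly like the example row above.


step 1 | q: -0.892 0.612 -0.229 -0.590 | qdot: -0.033 0.253 0.047 -0.274 | p_ee: 0.593 0.673 0.873 | τ: 0.000 0.000 0.000 0.000
step 2 | q: -0.893 0.615 -0.229 -0.594 | qdot: -0.125 0.431 -0.048 -0.645 | p_ee: 0.594 0.673 0.872 | τ: 0.000 0.000 0.000 0.000
step 3 | q: -0.894 0.620 -0.230 -0.603 | qdot: -0.215 0.607 -0.142 -0.999 | p_ee: 0.595 0.673 0.870 | τ: 0.000 0.000 0.000 0.000
step 4 | q: -0.897 0.627 -0.232 -0.614 | qdot: -0.305 0.781 -0.244 -1.335 | p_ee: 0.596 0.673 0.868 | τ: 0.000 0.000 0.000 0.000
step 5 | q: -0.900 0.636 -0.235 -0.629 | qdot: -0.395 0.951 -0.354 -1.651 | p_ee: 0.598 0.673 0.865 | τ: 0.000 0.000 0.000 0.000
step 6 | q: -0.905 0.646 -0.239 -0.647 | qdot: -0.485 1.119 -0.474 -1.948 | p_ee: 0.600 0.673 0.861 | τ: 0.000 0.000 0.000 0.000
step 7 | q: -0.910 0.658 -0.244 -0.668 | qdot: -0.576 1.284 -0.603 -2.226 | p_ee: 0.602 0.672 0.856 | τ: 0.000 0.000 0.000 0.000
step 8 | q: -0.916 0.672 -0.251 -0.692 | qdot: -0.668 1.448 -0.743 -2.482 | p_ee: 0.604 0.672 0.851 | τ: 0.000 0.000 0.000 0.000
step 9 | q: -0.924 0.687 -0.259 -0.718 | qdot: -0.761 1.610 -0.892 -2.718 | p_ee: 0.607 0.672 0.845 | τ: 0.000 0.000 0.000 0.000
step 10 | q: -0.932 0.704 -0.269 -0.746 | qdot: -0.855 1.771 -1.051 -2.933 | p_ee: 0.610 0.672 0.839 | τ: 0.000 0.000 0.000 0.000
step 11 | q: -0.941 0.723 -0.280 -0.776 | qdot: -0.951 1.930 -1.218 -3.125 | p_ee: 0.613 0.672 0.831 | τ: 0.000 0.000 0.000 0.000
step 12 | q: -0.951 0.743 -0.293 -0.808 | qdot: -1.048 2.089 -1.392 -3.295 | p_ee: 0.617 0.671 0.823 | τ: 0.000 0.000 0.000 0.000
step 13 | q: -0.962 0.764 -0.308 -0.842 | qdot: -1.147 2.247 -1.573 -3.441 | p_ee: 0.621 0.671 0.814 | τ: 0.000 0.000 0.000 0.000
step 14 | q: -0.974 0.788 -0.325 -0.877 | qdot: -1.249 2.404 -1.760 -3.562 | p_ee: 0.625 0.671 0.804 | τ: 0.000 0.000 0.000 0.000
step 15 | q: -0.987 0.812 -0.343 -0.913 | qdot: -1.354 2.562 -1.950 -3.656 | p_ee: 0.629 0.670 0.793 | τ: 0.000 0.000 0.000 0.000
step 16 | q: -1.001 0.839 -0.364 -0.950 | qdot: -1.461 2.720 -2.143 -3.723 | p_ee: 0.634 0.670 0.781 | τ: 0.000 0.000 0.000 0.000
step 17 | q: -1.016 0.867 -0.386 -0.988 | qdot: -1.573 2.879 -2.337 -3.760 | p_ee: 0.638 0.669 0.768 | τ: 0.000 0.000 0.000 0.000
step 18 | q: -1.032 0.896 -0.411 -1.025 | qdot: -1.688 3.039 -2.531 -3.765 | p_ee: 0.643 0.668 0.755 | τ: 0.000 0.000 0.000 0.000
step 19 | q: -1.050 0.928 -0.437 -1.063 | qdot: -1.809 3.202 -2.723 -3.736 | p_ee: 0.649 0.668 0.740 | τ: 0.000 0.000 0.000 0.000
step 20 | q: -1.068 0.960 -0.465 -1.100 | qdot: -1.936 3.367 -2.910 -3.670 | p_ee: 0.654 0.667 0.724 | τ: 0.000 0.000 0.000 0.000
step 21 | q: -1.088 0.995 -0.495 -1.136 | qdot: -2.069 3.537 -3.092 -3.565 | p_ee: 0.660 0.666 0.707 | τ: 0.000 0.000 0.000 0.000
step 22 | q: -1.110 1.031 -0.527 -1.171 | qdot: -2.211 3.711 -3.266 -3.416 | p_ee: 0.665 0.665 0.689 | τ: 0.000 0.000 0.000 0.000
step 23 | q: -1.133 1.069 -0.560 -1.204 | qdot: -2.362 3.892 -3.431 -3.220 | p_ee: 0.671 0.664 0.670 | τ: 0.000 0.000 0.000 0.000
step 24 | q: -1.157 1.109 -0.595 -1.235 | qdot: -2.523 4.081 -3.583 -2.972 | p_ee: 0.678 0.663 0.650 | τ: 0.000 0.000 0.000 0.000
step 25 | q: -1.183 1.151 -0.632 -1.264 | qdot: -2.698 4.279 -3.722 -2.667 | p_ee: 0.684 0.662 0.629 | τ: 0.000 0.000 0.000 0.000
step 26 | q: -1.211 1.195 -0.670 -1.288 | qdot: -2.887 4.489 -3.846 -2.300 | p_ee: 0.691 0.661 0.607 | τ: 0.000 0.000 0.000 0.000
step 27 | q: -1.241 1.241 -0.709 -1.309 | qdot: -3.093 4.713 -3.953 -1.864 | p_ee: 0.697 0.660 0.584 | τ: 0.000 0.000 0.000 0.000
step 28 | q: -1.273 1.289 -0.749 -1.325 | qdot: -3.320 4.954 -4.044 -1.352 | p_ee: 0.704 0.659 0.560 | τ: 0.000 0.000 0.000 0.000
step 29 | q: -1.307 1.340 -0.790 -1.336 | qdot: -3.572 5.215 -4.118 -0.757 | p_ee: 0.711 0.657 0.534 | τ: 0.000 0.000 0.000 0.000
step 30 | q: -1.344 1.393 -0.831 -1.340 | qdot: -3.853 5.500 -4.178 -0.071 | p_ee: 0.719 0.656 0.507 | τ: 0.000 0.000 0.000 0.000
step 31 | q: -1.385 1.450 -0.873 -1.337 | qdot: -4.168 5.815 -4.230 0.716 | p_ee: 0.726 0.654 0.479 | τ: 0.000 0.000 0.000 0.000
step 32 | q: -1.428 1.510 -0.916 -1.326 | qdot: -4.526 6.167 -4.278 1.618 | p_ee: 0.733 0.653 0.451 | τ: 0.000 0.000 0.000 0.000
step 33 | q: -1.475 1.573 -0.959 -1.304 | qdot: -4.935 6.563 -4.334 2.656 | p_ee: 0.741 0.651 0.420 | τ: 0.000 0.000 0.000 0.000
step 34 | q: -1.527 1.641 -1.002 -1.272 | qdot: -5.408 7.014 -4.413 3.856 | p_ee: 0.748 0.649 0.389 | τ: 0.000 0.000 0.000 0.000
step 35 | q: -1.584 1.714 -1.047 -1.227 | qdot: -5.958 7.536 -4.538 5.259 | p_ee: 0.755 0.648 0.357 | τ: 0.000 0.000 0.000 0.000
step 36 | q: -1.646 1.792 -1.094 -1.166 | qdot: -6.606 8.147 -4.742 6.931 | p_ee: 0.763 0.646 0.323 | τ: 0.000 0.000 0.000 0.000
step 37 | q: -1.716 1.877 -1.142 -1.087 | qdot: -7.369 8.864 -5.079 8.972 | p_ee: 0.770 0.644 0.289 | τ: 0.000 0.000 0.000 0.000
step 38 | q: -1.794 1.970 -1.196 -0.985 | qdot: -8.254 9.678 -5.628 11.528 | p_ee: 0.777 0.642 0.253 | τ: 0.000 0.000 0.000 0.000
step 39 | q: -1.881 2.071 -1.256 -0.854 | qdot: -9.181 10.448 -6.496 14.717 | p_ee: 0.785 0.641 0.217 | τ: 0.000 0.000 0.000 0.000
step 40 | q: -1.977 2.177 -1.327 -0.689 | qdot: -9.789 10.612 -7.734 18.220 | p_ee: 0.792 0.640 0.180 | τ: 0.000 0.000 0.000 0.000
step 41 | q: -2.074 2.277 -1.411 -0.494 | qdot: -9.351 9.161 -9.081 20.514 | p_ee: 0.798 0.639 0.141 | τ: 0.000 0.000 0.000 0.000
step 42 | q: -2.160 2.355 -1.507 -0.288 | qdot: -7.766 6.174 -10.077 20.261 | p_ee: 0.804 0.639 0.102 | τ: 0.000 0.000 0.000 0.000
step 43 | q: -2.228 2.400 -1.611 -0.094 | qdot: -5.800 2.895 -10.458 18.308 | p_ee: 0.807 0.638 0.060 | τ: 0.000 0.000 0.000 0.000
step 44 | q: -2.276 2.414 -1.713 0.076 | qdot: -3.911 -0.061 -9.921 15.723 | p_ee: 0.808 0.637 0.017 | τ: 0.000 0.000 0.000 0.000
step 45 | q: -2.307 2.400 -1.806 0.220 | qdot: -2.231 -2.585 -8.386 13.029 | p_ee: 0.807 0.637 -0.028 | τ: 0.000 0.000 0.000 0.000
step 46 | q: -2.322 2.363 -1.880 0.338 | qdot: -0.791 -4.739 -6.365 10.617 | p_ee: 0.804 0.637 -0.073


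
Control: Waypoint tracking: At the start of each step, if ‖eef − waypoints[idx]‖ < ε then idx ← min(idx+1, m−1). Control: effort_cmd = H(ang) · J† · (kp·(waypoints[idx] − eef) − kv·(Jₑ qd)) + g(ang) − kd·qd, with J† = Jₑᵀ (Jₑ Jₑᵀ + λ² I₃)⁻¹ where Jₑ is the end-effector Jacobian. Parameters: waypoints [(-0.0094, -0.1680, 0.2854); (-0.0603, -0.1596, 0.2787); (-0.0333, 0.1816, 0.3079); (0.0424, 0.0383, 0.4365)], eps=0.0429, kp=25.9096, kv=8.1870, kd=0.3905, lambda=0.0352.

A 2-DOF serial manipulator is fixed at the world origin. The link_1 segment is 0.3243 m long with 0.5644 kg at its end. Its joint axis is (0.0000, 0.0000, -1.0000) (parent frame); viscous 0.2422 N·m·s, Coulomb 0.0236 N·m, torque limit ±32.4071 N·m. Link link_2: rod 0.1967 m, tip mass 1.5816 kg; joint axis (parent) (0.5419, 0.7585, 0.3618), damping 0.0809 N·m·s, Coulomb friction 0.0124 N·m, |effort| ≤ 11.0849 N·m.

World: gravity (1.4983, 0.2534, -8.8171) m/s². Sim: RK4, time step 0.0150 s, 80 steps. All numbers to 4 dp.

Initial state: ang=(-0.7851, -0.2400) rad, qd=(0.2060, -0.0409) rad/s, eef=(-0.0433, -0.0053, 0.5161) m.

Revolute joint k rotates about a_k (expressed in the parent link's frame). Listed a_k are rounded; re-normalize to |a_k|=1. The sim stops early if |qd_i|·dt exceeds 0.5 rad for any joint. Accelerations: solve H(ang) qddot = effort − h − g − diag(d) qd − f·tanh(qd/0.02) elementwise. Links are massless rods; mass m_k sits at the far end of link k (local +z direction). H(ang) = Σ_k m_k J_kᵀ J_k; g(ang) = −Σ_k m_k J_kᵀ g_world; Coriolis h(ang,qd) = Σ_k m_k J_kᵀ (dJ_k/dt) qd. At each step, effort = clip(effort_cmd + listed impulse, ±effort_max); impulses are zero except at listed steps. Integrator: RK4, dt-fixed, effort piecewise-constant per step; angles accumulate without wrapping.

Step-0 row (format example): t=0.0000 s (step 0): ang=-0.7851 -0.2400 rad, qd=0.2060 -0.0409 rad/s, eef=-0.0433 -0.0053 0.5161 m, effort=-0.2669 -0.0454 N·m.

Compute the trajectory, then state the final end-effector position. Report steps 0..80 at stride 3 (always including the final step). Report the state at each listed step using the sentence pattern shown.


t=0.0450 s (step 3): ang=-0.7979 -0.2449 rad, qd=-0.4548 -0.1621 rad/s, eef=-0.0441 -0.0059 0.5159 m, effort=-0.0040 0.0473 N·m.
t=0.0900 s (step 6): ang=-0.8090 -0.2535 rad, qd=-0.1875 -0.2152 rad/s, eef=-0.0456 -0.0065 0.5155 m, effort=-0.1225 0.1009 N·m.
t=0.1350 s (step 9): ang=-0.8212 -0.2640 rad, qd=-0.3065 -0.2484 rad/s, eef=-0.0473 -0.0073 0.5151 m, effort=-0.0859 0.1403 N·m.
t=0.1800 s (step 12): ang=-0.8343 -0.2756 rad, qd=-0.2939 -0.2698 rad/s, eef=-0.0493 -0.0082 0.5145 m, effort=-0.1042 0.1730 N·m.
t=0.2250 s (step 15): ang=-0.8484 -0.2882 rad, qd=-0.3247 -0.2880 rad/s, eef=-0.0514 -0.0091 0.5140 m, effort=-0.1054 0.2041 N·m.
t=0.2700 s (step 18): ang=-0.8635 -0.3015 rad, qd=-0.3466 -0.3049 rad/s, eef=-0.0536 -0.0102 0.5133 m, effort=-0.1106 0.2353 N·m.
t=0.3150 s (step 21): ang=-0.8796 -0.3156 rad, qd=-0.3708 -0.3220 rad/s, eef=-0.0559 -0.0114 0.5126 m, effort=-0.1151 0.2675 N·m.
t=0.3600 s (step 24): ang=-0.8969 -0.3305 rad, qd=-0.3955 -0.3397 rad/s, eef=-0.0582 -0.0128 0.5117 m, effort=-0.1196 0.3012 N·m.
t=0.4050 s (step 27): ang=-0.9153 -0.3462 rad, qd=-0.4206 -0.3583 rad/s, eef=-0.0607 -0.0143 0.5109 m, effort=-0.1239 0.3366 N·m.
t=0.4500 s (step 30): ang=-0.9348 -0.3627 rad, qd=-0.4460 -0.3779 rad/s, eef=-0.0632 -0.0160 0.5099 m, effort=-0.1280 0.3740 N·m.
t=0.4950 s (step 33): ang=-0.9554 -0.3802 rad, qd=-0.4716 -0.3984 rad/s, eef=-0.0658 -0.0179 0.5088 m, effort=-0.1318 0.4135 N·m.
t=0.5400 s (step 36): ang=-0.9772 -0.3986 rad, qd=-0.4972 -0.4197 rad/s, eef=-0.0685 -0.0200 0.5076 m, effort=-0.1352 0.4553 N·m.
t=0.5850 s (step 39): ang=-1.0002 -0.4179 rad, qd=-0.5226 -0.4419 rad/s, eef=-0.0712 -0.0223 0.5063 m, effort=-0.1382 0.4993 N·m.
t=0.6300 s (step 42): ang=-1.0243 -0.4383 rad, qd=-0.5476 -0.4648 rad/s, eef=-0.0740 -0.0248 0.5048 m, effort=-0.1406 0.5457 N·m.
t=0.6750 s (step 45): ang=-1.0495 -0.4597 rad, qd=-0.5721 -0.4883 rad/s, eef=-0.0769 -0.0276 0.5032 m, effort=-0.1424 0.5945 N·m.
t=0.7200 s (step 48): ang=-1.0757 -0.4822 rad, qd=-0.5958 -0.5121 rad/s, eef=-0.0797 -0.0306 0.5015 m, effort=-0.1434 0.6458 N·m.
t=0.7650 s (step 51): ang=-1.1031 -0.5058 rad, qd=-0.6185 -0.5362 rad/s, eef=-0.0826 -0.0339 0.4996 m, effort=-0.1436 0.6994 N·m.
t=0.8100 s (step 54): ang=-1.1314 -0.5305 rad, qd=-0.6399 -0.5603 rad/s, eef=-0.0854 -0.0374 0.4975 m, effort=-0.1428 0.7553 N·m.
t=0.8550 s (step 57): ang=-1.1606 -0.5562 rad, qd=-0.6600 -0.5842 rad/s, eef=-0.0882 -0.0412 0.4952 m, effort=-0.1409 0.8135 N·m.
t=0.9000 s (step 60): ang=-1.1907 -0.5830 rad, qd=-0.6784 -0.6075 rad/s, eef=-0.0909 -0.0453 0.4928 m, effort=-0.1379 0.8737 N·m.
t=0.9450 s (step 63): ang=-1.2216 -0.6108 rad, qd=-0.6951 -0.6302 rad/s, eef=-0.0935 -0.0496 0.4901 m, effort=-0.1336 0.9358 N·m.
t=0.9900 s (step 66): ang=-1.2532 -0.6396 rad, qd=-0.7098 -0.6518 rad/s, eef=-0.0960 -0.0542 0.4872 m, effort=-0.1281 0.9995 N·m.
t=1.0350 s (step 69): ang=-1.2855 -0.6694 rad, qd=-0.7225 -0.6721 rad/s, eef=-0.0984 -0.0590 0.4841 m, effort=-0.1212 1.0644 N·m.
t=1.0800 s (step 72): ang=-1.3182 -0.7001 rad, qd=-0.7331 -0.6909 rad/s, eef=-0.1005 -0.0640 0.4808 m, effort=-0.1130 1.1304 N·m.
t=1.1250 s (step 75): ang=-1.3514 -0.7315 rad, qd=-0.7415 -0.7078 rad/s, eef=-0.1025 -0.0691 0.4773 m, effort=-0.1034 1.1969 N·m.
t=1.1700 s (step 78): ang=-1.3849 -0.7637 rad, qd=-0.7477 -0.7226 rad/s, eef=-0.1043 -0.0745 0.4735 m, effort=-0.0925 1.2637 N·m.
t=1.2000 s (step 80): ang=-1.4074 -0.7855 rad, qd=-0.7506 -0.7313 rad/s, eef=-0.1053 -0.0781 0.4709 m.
final eef position (m): -0.1053 -0.0781 0.4709


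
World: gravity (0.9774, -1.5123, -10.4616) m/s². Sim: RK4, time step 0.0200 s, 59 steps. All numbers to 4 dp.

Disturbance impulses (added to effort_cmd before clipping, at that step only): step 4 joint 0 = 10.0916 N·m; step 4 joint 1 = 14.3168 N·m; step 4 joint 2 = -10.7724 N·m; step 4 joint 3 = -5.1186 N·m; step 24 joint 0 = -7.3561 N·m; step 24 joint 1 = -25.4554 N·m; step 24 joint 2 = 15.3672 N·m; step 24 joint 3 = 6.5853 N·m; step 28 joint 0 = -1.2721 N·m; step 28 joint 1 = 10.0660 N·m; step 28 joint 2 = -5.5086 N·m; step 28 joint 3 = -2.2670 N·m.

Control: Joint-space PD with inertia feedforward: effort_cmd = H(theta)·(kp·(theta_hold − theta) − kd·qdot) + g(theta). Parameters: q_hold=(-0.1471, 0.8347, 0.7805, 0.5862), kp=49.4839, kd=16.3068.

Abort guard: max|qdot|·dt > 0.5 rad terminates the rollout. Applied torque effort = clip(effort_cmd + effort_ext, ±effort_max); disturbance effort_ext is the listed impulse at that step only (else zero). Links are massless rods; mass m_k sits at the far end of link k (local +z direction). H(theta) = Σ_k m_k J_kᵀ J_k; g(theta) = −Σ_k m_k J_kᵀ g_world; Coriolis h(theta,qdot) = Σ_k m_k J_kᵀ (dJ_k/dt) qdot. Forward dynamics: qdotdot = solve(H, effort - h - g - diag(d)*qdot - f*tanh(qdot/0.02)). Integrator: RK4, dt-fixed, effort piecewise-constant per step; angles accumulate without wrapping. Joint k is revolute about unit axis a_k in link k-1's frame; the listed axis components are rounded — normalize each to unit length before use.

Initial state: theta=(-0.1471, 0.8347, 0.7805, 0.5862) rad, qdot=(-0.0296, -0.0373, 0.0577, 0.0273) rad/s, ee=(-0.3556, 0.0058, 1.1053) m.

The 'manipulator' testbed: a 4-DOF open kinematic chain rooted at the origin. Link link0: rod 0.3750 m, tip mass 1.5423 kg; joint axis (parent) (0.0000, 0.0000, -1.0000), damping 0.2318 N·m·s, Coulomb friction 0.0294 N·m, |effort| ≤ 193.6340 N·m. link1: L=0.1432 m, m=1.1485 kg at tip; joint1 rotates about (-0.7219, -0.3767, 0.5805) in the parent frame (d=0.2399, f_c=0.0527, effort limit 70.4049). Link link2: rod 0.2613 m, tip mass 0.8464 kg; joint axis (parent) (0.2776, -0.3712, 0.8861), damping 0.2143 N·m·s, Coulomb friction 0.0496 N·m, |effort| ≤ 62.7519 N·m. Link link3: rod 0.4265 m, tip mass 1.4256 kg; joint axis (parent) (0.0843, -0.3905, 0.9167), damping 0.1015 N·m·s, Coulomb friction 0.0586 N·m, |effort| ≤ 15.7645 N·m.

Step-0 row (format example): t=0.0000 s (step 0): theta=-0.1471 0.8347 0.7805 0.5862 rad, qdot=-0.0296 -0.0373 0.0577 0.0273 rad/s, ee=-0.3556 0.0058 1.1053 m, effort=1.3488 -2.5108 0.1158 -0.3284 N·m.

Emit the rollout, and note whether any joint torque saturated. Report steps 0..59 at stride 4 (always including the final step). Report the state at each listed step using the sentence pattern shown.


t=0.0800 s (step 4): theta=-0.1483 0.8355 0.7883 0.5821 rad, qdot=-0.0602 -0.0835 -0.2888 0.3134 rad/s, ee=-0.3546 0.0042 1.1057 m, effort=11.2591 11.3574 -10.3367 -5.3175 N·m.
t=0.1600 s (step 8): theta=-0.1343 0.8427 0.7640 0.5669 rad, qdot=0.1077 0.1331 0.0911 -0.2368 rad/s, ee=-0.3638 0.0193 1.1020 m, effort=-0.1540 -5.0209 1.8424 0.4746 N·m.
t=0.2400 s (step 12): theta=-0.1349 0.8430 0.7555 0.5729 rad, qdot=-0.0226 0.0972 0.3134 -0.2663 rad/s, ee=-0.3652 0.0204 1.1013 m, effort=0.8614 -3.7509 0.8532 0.0123 N·m.
t=0.3200 s (step 16): theta=-0.1406 0.8406 0.7522 0.5821 rad, qdot=-0.0391 0.0801 0.3328 -0.2510 rad/s, ee=-0.3643 0.0172 1.1017 m, effort=1.1199 -3.3806 0.5800 -0.1143 N·m.
t=0.4000 s (step 20): theta=-0.1465 0.8377 0.7494 0.5914 rad, qdot=-0.0298 0.0801 0.3338 -0.2622 rad/s, ee=-0.3630 0.0137 1.1022 m, effort=1.1779 -3.2754 0.5076 -0.1460 N·m.
t=0.4800 s (step 24): theta=-0.1514 0.8349 0.7463 0.5999 rad, qdot=-0.0170 0.0849 0.3325 -0.2777 rad/s, ee=-0.3619 0.0108 1.1026 m, effort=-6.1712 -28.7046 15.8581 6.4333 N·m.
t=0.5600 s (step 28): theta=-0.1431 0.7858 0.7619 0.6076 rad, qdot=0.0895 -0.1592 0.4250 -0.2045 rad/s, ee=-0.3405 -0.0049 1.1123 m, effort=0.7732 10.3914 -7.1295 -3.3299 N·m.
t=0.6400 s (step 32): theta=-0.1823 0.7947 0.7357 0.5950 rad, qdot=-0.2068 0.1059 -0.3532 0.2907 rad/s, ee=-0.3503 -0.0076 1.1087 m, effort=1.3785 -3.6097 0.5790 -0.1500 N·m.
t=0.7200 s (step 36): theta=-0.1859 0.8071 0.7396 0.5903 rad, qdot=-0.0598 -0.0186 -0.3764 0.3734 rad/s, ee=-0.3544 -0.0059 1.1068 m, effort=1.1787 -3.3733 0.5466 -0.1536 N·m.
t=0.8000 s (step 40): theta=-0.1841 0.8147 0.7449 0.5867 rad, qdot=-0.0373 -0.0515 -0.3683 0.3835 rad/s, ee=-0.3564 -0.0041 1.1058 m, effort=1.1683 -3.3222 0.5385 -0.1568 N·m.
t=0.8800 s (step 44): theta=-0.1816 0.8203 0.7504 0.5836 rad, qdot=-0.0293 -0.0659 -0.3527 0.3754 rad/s, ee=-0.3575 -0.0027 1.1052 m, effort=1.1677 -3.3024 0.5412 -0.1555 N·m.
t=0.9600 s (step 48): theta=-0.1790 0.8247 0.7559 0.5806 rad, qdot=-0.0255 -0.0745 -0.3404 0.3668 rad/s, ee=-0.3582 -0.0015 1.1048 m, effort=1.1663 -3.2898 0.5466 -0.1532 N·m.
t=1.0400 s (step 52): theta=-0.1765 0.8284 0.7613 0.5778 rad, qdot=-0.0235 -0.0800 -0.3305 0.3588 rad/s, ee=-0.3586 -0.0006 1.1046 m, effort=1.1638 -3.2790 0.5524 -0.1507 N·m.
t=1.1200 s (step 56): theta=-0.1741 0.8314 0.7666 0.5750 rad, qdot=-0.0223 -0.0836 -0.3223 0.3513 rad/s, ee=-0.3588 0.0001 1.1044 m, effort=1.1605 -3.2687 0.5579 -0.1483 N·m.
t=1.1800 s (step 59): theta=-0.1725 0.8334 0.7705 0.5730 rad, qdot=-0.0218 -0.0855 -0.3171 0.3461 rad/s, ee=-0.3588 0.0006 1.1044 m.
any joint saturated: no


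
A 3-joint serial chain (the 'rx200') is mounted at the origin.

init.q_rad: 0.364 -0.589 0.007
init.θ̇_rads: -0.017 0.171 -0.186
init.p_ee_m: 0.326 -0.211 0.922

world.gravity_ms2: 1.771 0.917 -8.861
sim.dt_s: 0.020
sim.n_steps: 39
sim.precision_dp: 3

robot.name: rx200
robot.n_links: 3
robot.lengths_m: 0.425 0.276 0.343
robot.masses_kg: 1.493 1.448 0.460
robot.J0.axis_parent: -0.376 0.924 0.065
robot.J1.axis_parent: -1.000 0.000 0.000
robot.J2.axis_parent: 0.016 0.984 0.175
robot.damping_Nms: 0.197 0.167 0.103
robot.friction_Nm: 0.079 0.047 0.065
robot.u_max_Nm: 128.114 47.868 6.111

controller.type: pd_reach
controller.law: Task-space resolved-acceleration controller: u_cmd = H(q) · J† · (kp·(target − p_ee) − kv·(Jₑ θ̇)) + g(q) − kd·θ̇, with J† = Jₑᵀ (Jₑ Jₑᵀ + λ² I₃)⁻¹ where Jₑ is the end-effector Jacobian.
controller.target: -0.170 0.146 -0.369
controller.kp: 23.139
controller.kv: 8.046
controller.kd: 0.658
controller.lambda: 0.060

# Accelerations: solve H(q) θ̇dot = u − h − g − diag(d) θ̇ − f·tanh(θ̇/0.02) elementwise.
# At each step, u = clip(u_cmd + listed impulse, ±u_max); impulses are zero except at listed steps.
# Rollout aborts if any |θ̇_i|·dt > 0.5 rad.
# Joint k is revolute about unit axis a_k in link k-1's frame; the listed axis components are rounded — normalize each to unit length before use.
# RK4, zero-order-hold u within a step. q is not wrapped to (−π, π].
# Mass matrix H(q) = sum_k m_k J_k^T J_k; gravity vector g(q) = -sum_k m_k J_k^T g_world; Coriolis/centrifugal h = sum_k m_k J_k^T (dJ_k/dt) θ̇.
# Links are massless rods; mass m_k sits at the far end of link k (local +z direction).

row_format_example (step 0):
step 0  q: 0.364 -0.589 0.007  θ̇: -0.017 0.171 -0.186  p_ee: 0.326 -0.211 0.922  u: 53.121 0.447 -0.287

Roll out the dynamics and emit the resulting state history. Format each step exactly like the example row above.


step 1  q: 0.378 -0.597 -0.033  θ̇: 1.446 -0.955 -3.770  p_ee: 0.325 -0.210 0.922  u: 57.464 1.617 1.898
step 2  q: 0.421 -0.626 -0.132  θ̇: 2.838 -1.961 -6.093  p_ee: 0.327 -0.208 0.915  u: 52.610 1.598 2.726
step 3  q: 0.490 -0.674 -0.267  θ̇: 4.060 -2.837 -7.312  p_ee: 0.337 -0.203 0.899  u: 30.974 0.490 2.596
step 4  q: 0.579 -0.736 -0.411  θ̇: 4.812 -3.358 -7.044  p_ee: 0.356 -0.193 0.873  u: 8.578 -0.992 1.601
step 5  q: 0.678 -0.805 -0.541  θ̇: 5.154 -3.532 -5.991  p_ee: 0.383 -0.178 0.838  u: -6.753 -2.473 0.410
step 6  q: 0.783 -0.876 -0.650  θ̇: 5.262 -3.495 -4.868  p_ee: 0.417 -0.161 0.798  u: -15.872 -3.832 -0.510
step 7  q: 0.888 -0.944 -0.738  θ̇: 5.255 -3.366 -3.953  p_ee: 0.453 -0.144 0.754  u: -20.983 -5.016 -1.067
step 8  q: 0.992 -1.010 -0.810  θ̇: 5.191 -3.218 -3.278  p_ee: 0.489 -0.126 0.708  u: -23.665 -6.003 -1.328
step 9  q: 1.095 -1.073 -0.871  θ̇: 5.102 -3.088 -2.797  p_ee: 0.522 -0.109 0.660  u: -24.882 -6.795 -1.387
step 10  q: 1.196 -1.134 -0.923  θ̇: 5.006 -2.994 -2.451  p_ee: 0.552 -0.092 0.611  u: -25.201 -7.412 -1.323
step 11  q: 1.295 -1.194 -0.969  θ̇: 4.911 -2.936 -2.192  p_ee: 0.579 -0.077 0.562  u: -24.961 -7.880 -1.191
step 12  q: 1.393 -1.252 -1.011  θ̇: 4.823 -2.910 -1.987  p_ee: 0.601 -0.063 0.512  u: -24.361 -8.229 -1.025
step 13  q: 1.488 -1.310 -1.049  θ̇: 4.746 -2.911 -1.813  p_ee: 0.619 -0.050 0.462  u: -23.523 -8.482 -0.847
step 14  q: 1.583 -1.369 -1.083  θ̇: 4.681 -2.930 -1.657  p_ee: 0.632 -0.038 0.413  u: -22.523 -8.661 -0.667
step 15  q: 1.676 -1.428 -1.115  θ̇: 4.629 -2.960 -1.511  p_ee: 0.642 -0.027 0.364  u: -21.407 -8.781 -0.492
step 16  q: 1.768 -1.487 -1.144  θ̇: 4.590 -2.994 -1.370  p_ee: 0.648 -0.018 0.316  u: -20.209 -8.855 -0.324
step 17  q: 1.860 -1.548 -1.169  θ̇: 4.562 -3.026 -1.233  p_ee: 0.650 -0.010 0.269  u: -18.951 -8.891 -0.163
step 18  q: 1.951 -1.608 -1.193  θ̇: 4.544 -3.053 -1.101  p_ee: 0.649 -0.003 0.224  u: -17.652 -8.892 -0.009
step 19  q: 2.042 -1.670 -1.213  θ̇: 4.537 -3.071 -0.973  p_ee: 0.644 0.003 0.180  u: -16.327 -8.861 0.137
step 20  q: 2.132 -1.731 -1.231  θ̇: 4.537 -3.076 -0.850  p_ee: 0.637 0.008 0.138  u: -14.992 -8.800 0.278
step 21  q: 2.223 -1.793 -1.247  θ̇: 4.543 -3.069 -0.735  p_ee: 0.627 0.013 0.097  u: -13.658 -8.708 0.413
step 22  q: 2.314 -1.854 -1.261  θ̇: 4.553 -3.047 -0.628  p_ee: 0.615 0.017 0.058  u: -12.338 -8.585 0.544
step 23  q: 2.405 -1.914 -1.272  θ̇: 4.564 -3.010 -0.532  p_ee: 0.601 0.020 0.020  u: -11.043 -8.432 0.668
step 24  q: 2.497 -1.974 -1.282  θ̇: 4.575 -2.959 -0.447  p_ee: 0.585 0.024 -0.015  u: -9.784 -8.249 0.788
step 25  q: 2.589 -2.033 -1.290  θ̇: 4.582 -2.895 -0.373  p_ee: 0.567 0.026 -0.049  u: -8.570 -8.036 0.901
step 26  q: 2.680 -2.090 -1.297  θ̇: 4.583 -2.819 -0.313  p_ee: 0.547 0.029 -0.081  u: -7.410 -7.795 1.008
step 27  q: 2.772 -2.145 -1.302  θ̇: 4.576 -2.732 -0.266  p_ee: 0.526 0.032 -0.112  u: -6.310 -7.529 1.108
step 28  q: 2.863 -2.199 -1.307  θ̇: 4.558 -2.638 -0.231  p_ee: 0.504 0.034 -0.141  u: -5.275 -7.240 1.199
step 29  q: 2.954 -2.251 -1.311  θ̇: 4.527 -2.536 -0.208  p_ee: 0.481 0.036 -0.167  u: -4.311 -6.933 1.280
step 30  q: 3.045 -2.300 -1.315  θ̇: 4.481 -2.430 -0.197  p_ee: 0.458 0.038 -0.193  u: -3.418 -6.611 1.351
step 31  q: 3.134 -2.348 -1.319  θ̇: 4.420 -2.321 -0.194  p_ee: 0.433 0.040 -0.216  u: -2.597 -6.279 1.411
step 32  q: 3.221 -2.393 -1.323  θ̇: 4.341 -2.211 -0.201  p_ee: 0.408 0.042 -0.238  u: -1.846 -5.942 1.458
step 33  q: 3.307 -2.436 -1.327  θ̇: 4.244 -2.101 -0.213  p_ee: 0.382 0.043 -0.258  u: -1.164 -5.604 1.492
step 34  q: 3.391 -2.477 -1.331  θ̇: 4.130 -1.993 -0.231  p_ee: 0.357 0.045 -0.277  u: -0.544 -5.271 1.514
step 35  q: 3.472 -2.516 -1.336  θ̇: 3.999 -1.888 -0.252  p_ee: 0.331 0.046 -0.293  u: 0.019 -4.946 1.522
step 36  q: 3.551 -2.552 -1.341  θ̇: 3.852 -1.786 -0.274  p_ee: 0.305 0.046 -0.308  u: 0.531 -4.633 1.518
step 37  q: 3.627 -2.587 -1.347  θ̇: 3.691 -1.689 -0.298  p_ee: 0.279 0.047 -0.321  u: 1.000 -4.336 1.501
step 38  q: 3.699 -2.620 -1.353  θ̇: 3.516 -1.597 -0.320  p_ee: 0.254 0.047 -0.333  u: 1.432 -4.058 1.473
step 39  q: 3.767 -2.651 -1.359  θ̇: 3.332 -1.510 -0.342  p_ee: 0.230 0.047 -0.343


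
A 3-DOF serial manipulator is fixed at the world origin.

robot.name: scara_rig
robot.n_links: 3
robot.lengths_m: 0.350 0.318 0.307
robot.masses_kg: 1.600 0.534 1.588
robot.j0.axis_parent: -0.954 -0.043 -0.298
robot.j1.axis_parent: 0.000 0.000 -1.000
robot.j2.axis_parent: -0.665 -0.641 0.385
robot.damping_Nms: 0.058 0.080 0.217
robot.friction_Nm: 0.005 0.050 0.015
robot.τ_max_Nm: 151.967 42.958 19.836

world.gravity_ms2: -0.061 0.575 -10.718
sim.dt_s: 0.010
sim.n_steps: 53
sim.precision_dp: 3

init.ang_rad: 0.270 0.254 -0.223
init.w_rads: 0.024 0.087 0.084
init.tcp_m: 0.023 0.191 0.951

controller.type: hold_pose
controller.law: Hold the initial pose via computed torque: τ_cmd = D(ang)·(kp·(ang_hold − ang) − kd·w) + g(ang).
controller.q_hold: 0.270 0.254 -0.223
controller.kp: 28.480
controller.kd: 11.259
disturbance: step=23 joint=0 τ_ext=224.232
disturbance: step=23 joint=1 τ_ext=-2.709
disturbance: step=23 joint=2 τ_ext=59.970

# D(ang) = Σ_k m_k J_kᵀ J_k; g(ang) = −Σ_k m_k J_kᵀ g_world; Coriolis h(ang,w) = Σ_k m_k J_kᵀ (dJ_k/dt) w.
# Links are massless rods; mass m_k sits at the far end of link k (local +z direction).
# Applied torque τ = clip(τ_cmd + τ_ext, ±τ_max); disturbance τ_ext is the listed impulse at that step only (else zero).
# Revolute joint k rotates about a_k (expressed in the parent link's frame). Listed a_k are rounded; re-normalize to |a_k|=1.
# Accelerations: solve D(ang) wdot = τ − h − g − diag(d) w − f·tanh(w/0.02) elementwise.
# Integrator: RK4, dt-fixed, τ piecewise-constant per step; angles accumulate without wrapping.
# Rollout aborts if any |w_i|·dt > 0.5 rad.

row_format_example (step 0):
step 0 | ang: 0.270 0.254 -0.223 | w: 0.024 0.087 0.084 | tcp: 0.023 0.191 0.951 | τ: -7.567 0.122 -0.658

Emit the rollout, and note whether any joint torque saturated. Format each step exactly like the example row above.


step 1 | ang: 0.270 0.254 -0.222 | w: 0.019 0.013 0.077 | tcp: 0.023 0.191 0.951 | τ: -7.505 0.125 -0.639
step 2 | ang: 0.270 0.254 -0.221 | w: 0.019 0.018 0.061 | tcp: 0.022 0.191 0.951 | τ: -7.447 0.124 -0.622
step 3 | ang: 0.271 0.254 -0.221 | w: 0.018 0.022 0.047 | tcp: 0.022 0.192 0.951 | τ: -7.394 0.124 -0.606
step 4 | ang: 0.271 0.254 -0.220 | w: 0.017 0.024 0.035 | tcp: 0.022 0.192 0.951 | τ: -7.345 0.123 -0.592
step 5 | ang: 0.271 0.254 -0.220 | w: 0.016 0.024 0.025 | tcp: 0.022 0.192 0.951 | τ: -7.300 0.122 -0.578
step 6 | ang: 0.271 0.254 -0.220 | w: 0.015 0.024 0.018 | tcp: 0.022 0.192 0.951 | τ: -7.259 0.122 -0.566
step 7 | ang: 0.271 0.254 -0.220 | w: 0.014 0.022 0.012 | tcp: 0.022 0.193 0.951 | τ: -7.220 0.122 -0.556
step 8 | ang: 0.271 0.254 -0.220 | w: 0.013 0.021 0.007 | tcp: 0.022 0.193 0.951 | τ: -7.185 0.121 -0.546
step 9 | ang: 0.271 0.254 -0.219 | w: 0.011 0.020 0.004 | tcp: 0.022 0.193 0.951 | τ: -7.152 0.121 -0.538
step 10 | ang: 0.271 0.254 -0.219 | w: 0.010 0.019 0.001 | tcp: 0.022 0.193 0.951 | τ: -7.122 0.120 -0.530
step 11 | ang: 0.272 0.254 -0.219 | w: 0.008 0.018 -0.001 | tcp: 0.022 0.193 0.951 | τ: -7.094 0.120 -0.523
step 12 | ang: 0.272 0.254 -0.219 | w: 0.007 0.017 -0.002 | tcp: 0.022 0.193 0.951 | τ: -7.069 0.120 -0.516
step 13 | ang: 0.272 0.254 -0.219 | w: 0.006 0.016 -0.003 | tcp: 0.022 0.193 0.951 | τ: -7.045 0.119 -0.511
step 14 | ang: 0.272 0.254 -0.219 | w: 0.005 0.015 -0.004 | tcp: 0.022 0.193 0.951 | τ: -7.024 0.119 -0.505
step 15 | ang: 0.272 0.254 -0.219 | w: 0.004 0.015 -0.004 | tcp: 0.022 0.193 0.951 | τ: -7.004 0.118 -0.501
step 16 | ang: 0.272 0.254 -0.219 | w: 0.003 0.015 -0.005 | tcp: 0.022 0.193 0.951 | τ: -6.985 0.118 -0.496
step 17 | ang: 0.272 0.254 -0.219 | w: 0.002 0.014 -0.005 | tcp: 0.022 0.193 0.951 | τ: -6.968 0.118 -0.492
step 18 | ang: 0.272 0.254 -0.219 | w: 0.001 0.014 -0.005 | tcp: 0.022 0.193 0.951 | τ: -6.953 0.118 -0.489
step 19 | ang: 0.272 0.254 -0.219 | w: 0.001 0.014 -0.006 | tcp: 0.022 0.193 0.951 | τ: -6.938 0.117 -0.485
step 20 | ang: 0.272 0.254 -0.219 | w: -0.000 0.014 -0.006 | tcp: 0.022 0.193 0.951 | τ: -6.925 0.117 -0.482
step 21 | ang: 0.272 0.254 -0.219 | w: -0.001 0.014 -0.006 | tcp: 0.022 0.193 0.951 | τ: -6.913 0.117 -0.479
step 22 | ang: 0.272 0.254 -0.220 | w: -0.001 0.013 -0.006 | tcp: 0.022 0.193 0.951 | τ: -6.902 0.117 -0.476
step 23 | ang: 0.272 0.254 -0.220 | w: -0.001 0.013 -0.006 | tcp: 0.022 0.193 0.951 | τ: 151.967 -2.592 19.836
step 24 | ang: 0.282 0.281 -0.241 | w: 1.960 4.691 -4.257 | tcp: 0.023 0.196 0.950 | τ: -25.113 0.467 -2.830
step 25 | ang: 0.300 0.314 -0.279 | w: 1.633 2.207 -3.432 | tcp: 0.024 0.201 0.947 | τ: -23.711 0.501 -2.682
step 26 | ang: 0.315 0.330 -0.310 | w: 1.372 1.107 -2.772 | tcp: 0.025 0.205 0.944 | τ: -22.411 0.512 -2.508
step 27 | ang: 0.327 0.338 -0.335 | w: 1.154 0.546 -2.236 | tcp: 0.026 0.209 0.942 | τ: -21.209 0.511 -2.329
step 28 | ang: 0.338 0.341 -0.355 | w: 0.969 0.233 -1.798 | tcp: 0.027 0.213 0.940 | τ: -20.099 0.503 -2.154
step 29 | ang: 0.347 0.343 -0.372 | w: 0.811 0.047 -1.437 | tcp: 0.028 0.216 0.938 | τ: -19.073 0.491 -1.987
step 30 | ang: 0.354 0.343 -0.384 | w: 0.677 -0.037 -1.144 | tcp: 0.028 0.219 0.936 | τ: -18.126 0.471 -1.830
step 31 | ang: 0.360 0.342 -0.395 | w: 0.562 -0.061 -0.903 | tcp: 0.029 0.222 0.935 | τ: -17.252 0.445 -1.683
step 32 | ang: 0.365 0.342 -0.403 | w: 0.462 -0.071 -0.702 | tcp: 0.029 0.224 0.934 | τ: -16.446 0.419 -1.546
step 33 | ang: 0.370 0.341 -0.409 | w: 0.375 -0.073 -0.534 | tcp: 0.030 0.226 0.933 | τ: -15.703 0.394 -1.419
step 34 | ang: 0.373 0.340 -0.413 | w: 0.299 -0.070 -0.393 | tcp: 0.030 0.228 0.932 | τ: -15.017 0.370 -1.302
step 35 | ang: 0.376 0.339 -0.417 | w: 0.232 -0.065 -0.274 | tcp: 0.031 0.229 0.931 | τ: -14.385 0.348 -1.193
step 36 | ang: 0.378 0.339 -0.419 | w: 0.173 -0.058 -0.174 | tcp: 0.031 0.230 0.931 | τ: -13.801 0.327 -1.093
step 37 | ang: 0.379 0.338 -0.420 | w: 0.122 -0.052 -0.091 | tcp: 0.031 0.231 0.930 | τ: -13.263 0.308 -1.001
step 38 | ang: 0.380 0.338 -0.421 | w: 0.077 -0.045 -0.021 | tcp: 0.031 0.232 0.930 | τ: -12.767 0.290 -0.916
step 39 | ang: 0.381 0.337 -0.421 | w: 0.039 -0.037 0.033 | tcp: 0.031 0.233 0.930 | τ: -12.310 0.274 -0.836
step 40 | ang: 0.381 0.337 -0.420 | w: 0.006 -0.030 0.076 | tcp: 0.031 0.233 0.930 | τ: -11.888 0.259 -0.761
step 41 | ang: 0.381 0.337 -0.419 | w: -0.023 -0.024 0.111 | tcp: 0.031 0.233 0.930 | τ: -11.499 0.246 -0.692
step 42 | ang: 0.380 0.337 -0.418 | w: -0.048 -0.020 0.140 | tcp: 0.031 0.233 0.930 | τ: -11.141 0.234 -0.629
step 43 | ang: 0.380 0.336 -0.417 | w: -0.070 -0.018 0.165 | tcp: 0.031 0.233 0.930 | τ: -10.811 0.223 -0.572
step 44 | ang: 0.379 0.336 -0.415 | w: -0.089 -0.017 0.185 | tcp: 0.031 0.233 0.930 | τ: -10.506 0.214 -0.520
step 45 | ang: 0.378 0.336 -0.413 | w: -0.105 -0.016 0.201 | tcp: 0.031 0.233 0.931 | τ: -10.225 0.205 -0.472
step 46 | ang: 0.377 0.336 -0.411 | w: -0.120 -0.015 0.214 | tcp: 0.031 0.232 0.931 | τ: -9.966 0.197 -0.428
step 47 | ang: 0.376 0.336 -0.409 | w: -0.132 -0.015 0.225 | tcp: 0.031 0.232 0.931 | τ: -9.726 0.190 -0.388
step 48 | ang: 0.374 0.336 -0.406 | w: -0.142 -0.014 0.233 | tcp: 0.031 0.231 0.932 | τ: -9.506 0.184 -0.352
step 49 | ang: 0.373 0.335 -0.404 | w: -0.151 -0.014 0.240 | tcp: 0.030 0.231 0.932 | τ: -9.302 0.178 -0.320
step 50 | ang: 0.371 0.335 -0.402 | w: -0.158 -0.013 0.244 | tcp: 0.030 0.230 0.932 | τ: -9.114 0.172 -0.290
step 51 | ang: 0.370 0.335 -0.399 | w: -0.164 -0.013 0.248 | tcp: 0.030 0.229 0.933 | τ: -8.940 0.167 -0.264
step 52 | ang: 0.368 0.335 -0.397 | w: -0.168 -0.013 0.250 | tcp: 0.030 0.228 0.933 | τ: -8.780 0.163 -0.240
step 53 | ang: 0.366 0.335 -0.394 | w: -0.172 -0.012 0.251 | tcp: 0.030 0.228 0.933
any joint saturated: yes


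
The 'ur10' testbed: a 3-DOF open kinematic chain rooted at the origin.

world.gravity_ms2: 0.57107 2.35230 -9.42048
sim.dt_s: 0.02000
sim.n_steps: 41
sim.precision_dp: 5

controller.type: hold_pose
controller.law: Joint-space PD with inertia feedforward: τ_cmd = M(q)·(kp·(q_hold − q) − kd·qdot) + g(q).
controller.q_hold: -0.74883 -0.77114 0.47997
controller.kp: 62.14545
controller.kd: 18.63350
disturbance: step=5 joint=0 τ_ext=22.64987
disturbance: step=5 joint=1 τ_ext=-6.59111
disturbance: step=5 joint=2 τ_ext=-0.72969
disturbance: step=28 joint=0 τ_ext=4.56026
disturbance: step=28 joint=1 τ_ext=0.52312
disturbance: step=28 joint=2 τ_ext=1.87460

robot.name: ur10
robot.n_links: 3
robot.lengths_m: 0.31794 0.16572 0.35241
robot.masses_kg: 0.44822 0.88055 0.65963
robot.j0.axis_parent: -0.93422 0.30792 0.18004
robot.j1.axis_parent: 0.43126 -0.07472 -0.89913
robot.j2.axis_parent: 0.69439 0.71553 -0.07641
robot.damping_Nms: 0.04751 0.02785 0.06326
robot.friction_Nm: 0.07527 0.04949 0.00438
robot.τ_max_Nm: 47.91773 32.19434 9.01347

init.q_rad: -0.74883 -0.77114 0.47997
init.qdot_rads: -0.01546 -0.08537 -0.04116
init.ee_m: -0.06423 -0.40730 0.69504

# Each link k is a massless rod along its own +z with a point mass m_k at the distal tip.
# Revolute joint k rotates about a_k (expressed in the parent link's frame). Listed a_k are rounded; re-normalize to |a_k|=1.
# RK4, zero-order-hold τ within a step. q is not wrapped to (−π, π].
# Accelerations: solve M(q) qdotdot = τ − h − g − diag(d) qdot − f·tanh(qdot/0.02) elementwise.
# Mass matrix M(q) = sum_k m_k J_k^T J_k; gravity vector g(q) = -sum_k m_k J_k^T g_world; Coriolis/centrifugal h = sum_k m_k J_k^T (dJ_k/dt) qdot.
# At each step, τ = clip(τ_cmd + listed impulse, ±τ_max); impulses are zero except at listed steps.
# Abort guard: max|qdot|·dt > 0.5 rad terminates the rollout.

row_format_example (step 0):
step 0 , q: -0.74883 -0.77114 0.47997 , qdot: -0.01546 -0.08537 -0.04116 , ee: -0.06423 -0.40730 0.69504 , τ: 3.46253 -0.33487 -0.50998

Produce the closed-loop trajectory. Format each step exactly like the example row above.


step 1 , q: -0.74892 -0.77198 0.47907 , qdot: 0.00266 -0.01056 -0.04350 , ee: -0.06460 -0.40705 0.69520 , τ: 3.47870 -0.38129 -0.54675
step 2 , q: -0.74885 -0.77202 0.47834 , qdot: 0.00124 -0.00596 -0.02452 , ee: -0.06483 -0.40696 0.69531 , τ: 3.50127 -0.40052 -0.57238
step 3 , q: -0.74881 -0.77204 0.47794 , qdot: 0.00009 -0.00433 -0.01154 , ee: -0.06495 -0.40691 0.69536 , τ: 3.51462 -0.41250 -0.58973
step 4 , q: -0.74879 -0.77203 0.47775 , qdot: -0.00058 -0.00338 -0.00335 , ee: -0.06501 -0.40689 0.69538 , τ: 3.52244 -0.42008 -0.60117
step 5 , q: -0.74878 -0.77202 0.47770 , qdot: -0.00095 -0.00281 0.00162 , ee: -0.06502 -0.40689 0.69539 , τ: 26.17691 -7.01599 -1.33827
step 6 , q: -0.74191 -0.77217 0.47440 , qdot: 0.68680 -0.01640 -0.32997 , ee: -0.06417 -0.40229 0.69845 , τ: -5.23732 2.11829 -0.33173
step 7 , q: -0.73082 -0.77234 0.46909 , qdot: 0.42102 -0.00800 -0.19782 , ee: -0.06277 -0.39484 0.70330 , τ: -2.53663 1.32238 -0.42149
step 8 , q: -0.72423 -0.77250 0.46606 , qdot: 0.23900 -0.00696 -0.10641 , ee: -0.06190 -0.39037 0.70613 , τ: -0.65209 0.77294 -0.48295
step 9 , q: -0.72069 -0.77267 0.46456 , qdot: 0.11608 -0.00726 -0.04518 , ee: -0.06140 -0.38794 0.70764 , τ: 0.66260 0.39222 -0.52494
step 10 , q: -0.71919 -0.77283 0.46406 , qdot: 0.03463 -0.00659 -0.00585 , ee: -0.06114 -0.38689 0.70828 , τ: 1.57897 0.12788 -0.55330
step 11 , q: -0.71901 -0.77294 0.46417 , qdot: -0.01394 0.00477 0.01292 , ee: -0.06106 -0.38675 0.70835 , τ: 2.19835 -0.05363 -0.57112
step 12 , q: -0.71958 -0.77281 0.46455 , qdot: -0.04274 0.00929 0.02446 , ee: -0.06109 -0.38718 0.70808 , τ: 2.59481 -0.16907 -0.58271
step 13 , q: -0.72061 -0.77262 0.46512 , qdot: -0.06046 0.00965 0.03190 , ee: -0.06118 -0.38794 0.70762 , τ: 2.86654 -0.24718 -0.59061
step 14 , q: -0.72192 -0.77243 0.46579 , qdot: -0.07028 0.00971 0.03571 , ee: -0.06132 -0.38888 0.70703 , τ: 3.05484 -0.30124 -0.59617
step 15 , q: -0.72337 -0.77223 0.46652 , qdot: -0.07477 0.00968 0.03713 , ee: -0.06148 -0.38992 0.70639 , τ: 3.18518 -0.33868 -0.60021
step 16 , q: -0.72487 -0.77204 0.46726 , qdot: -0.07575 0.00960 0.03704 , ee: -0.06166 -0.39099 0.70572 , τ: 3.27515 -0.36458 -0.60321
step 17 , q: -0.72637 -0.77185 0.46799 , qdot: -0.07444 0.00949 0.03599 , ee: -0.06183 -0.39206 0.70505 , τ: 3.33700 -0.38246 -0.60552
step 18 , q: -0.72783 -0.77166 0.46869 , qdot: -0.07170 0.00936 0.03437 , ee: -0.06201 -0.39310 0.70440 , τ: 3.37929 -0.39476 -0.60735
step 19 , q: -0.72923 -0.77147 0.46936 , qdot: -0.06812 0.00921 0.03244 , ee: -0.06217 -0.39409 0.70377 , τ: 3.40800 -0.40320 -0.60884
step 20 , q: -0.73055 -0.77129 0.46999 , qdot: -0.06409 0.00905 0.03038 , ee: -0.06233 -0.39503 0.70318 , τ: 3.42728 -0.40897 -0.61009
step 21 , q: -0.73179 -0.77111 0.47057 , qdot: -0.05987 0.00889 0.02828 , ee: -0.06248 -0.39592 0.70262 , τ: 3.44006 -0.41289 -0.61118
step 22 , q: -0.73295 -0.77093 0.47112 , qdot: -0.05565 0.00872 0.02622 , ee: -0.06262 -0.39674 0.70209 , τ: 3.44838 -0.41555 -0.61214
step 23 , q: -0.73402 -0.77076 0.47162 , qdot: -0.05152 0.00854 0.02424 , ee: -0.06275 -0.39751 0.70161 , τ: 3.45367 -0.41735 -0.61301
step 24 , q: -0.73501 -0.77059 0.47208 , qdot: -0.04757 0.00835 0.02237 , ee: -0.06287 -0.39822 0.70115 , τ: 3.45693 -0.41858 -0.61381
step 25 , q: -0.73592 -0.77042 0.47251 , qdot: -0.04384 0.00814 0.02063 , ee: -0.06298 -0.39888 0.70074 , τ: 3.45887 -0.41943 -0.61455
step 26 , q: -0.73676 -0.77026 0.47291 , qdot: -0.04034 0.00792 0.01901 , ee: -0.06308 -0.39949 0.70035 , τ: 3.46000 -0.42004 -0.61525
step 27 , q: -0.73754 -0.77011 0.47327 , qdot: -0.03710 0.00769 0.01753 , ee: -0.06317 -0.40006 0.69999 , τ: 3.46068 -0.42051 -0.61591
step 28 , q: -0.73825 -0.76995 0.47361 , qdot: -0.03411 0.00743 0.01617 , ee: -0.06325 -0.40058 0.69966 , τ: 8.02142 0.10220 1.25806
step 29 , q: -0.73511 -0.76053 0.47417 , qdot: 0.34363 0.92288 0.04807 , ee: -0.06165 -0.40148 0.69953 , τ: 1.73695 -0.61147 -1.34765
step 30 , q: -0.72996 -0.74657 0.47548 , qdot: 0.17217 0.47489 0.08104 , ee: -0.05900 -0.40250 0.69948 , τ: 2.31669 -0.53808 -1.13027
step 31 , q: -0.72764 -0.73996 0.47721 , qdot: 0.06059 0.18779 0.09058 , ee: -0.05743 -0.40312 0.69929 , τ: 2.72078 -0.49430 -0.97832
step 32 , q: -0.72713 -0.73801 0.47901 , qdot: -0.00640 0.01899 0.08446 , ee: -0.05659 -0.40349 0.69904 , τ: 2.99220 -0.46815 -0.87228
step 33 , q: -0.72749 -0.73811 0.48037 , qdot: -0.02446 -0.01095 0.04437 , ee: -0.05625 -0.40377 0.69877 , τ: 3.14313 -0.46767 -0.79853
step 34 , q: -0.72801 -0.73825 0.48088 , qdot: -0.02918 -0.00929 0.00942 , ee: -0.05623 -0.40409 0.69854 , τ: 3.24072 -0.47333 -0.74784
step 35 , q: -0.72861 -0.73840 0.48084 , qdot: -0.03169 -0.00903 -0.01156 , ee: -0.05642 -0.40442 0.69833 , τ: 3.30700 -0.47703 -0.71411
step 36 , q: -0.72925 -0.73855 0.48047 , qdot: -0.03249 -0.00862 -0.02388 , ee: -0.05674 -0.40476 0.69813 , τ: 3.35233 -0.47975 -0.69167
step 37 , q: -0.72989 -0.73870 0.47992 , qdot: -0.03225 -0.00832 -0.03082 , ee: -0.05711 -0.40510 0.69796 , τ: 3.38347 -0.48147 -0.67623
step 38 , q: -0.73052 -0.73886 0.47927 , qdot: -0.03137 -0.00817 -0.03430 , ee: -0.05752 -0.40542 0.69779 , τ: 3.40497 -0.48243 -0.66543
step 39 , q: -0.73113 -0.73901 0.47857 , qdot: -0.03013 -0.00811 -0.03553 , ee: -0.05794 -0.40573 0.69764 , τ: 3.41991 -0.48288 -0.65777
step 40 , q: -0.73172 -0.73917 0.47786 , qdot: -0.02867 -0.00811 -0.03533 , ee: -0.05835 -0.40602 0.69750 , τ: 3.43041 -0.48300 -0.65226
step 41 , q: -0.73228 -0.73933 0.47716 , qdot: -0.02714 -0.00814 -0.03423 , ee: -0.05875 -0.40629 0.69737


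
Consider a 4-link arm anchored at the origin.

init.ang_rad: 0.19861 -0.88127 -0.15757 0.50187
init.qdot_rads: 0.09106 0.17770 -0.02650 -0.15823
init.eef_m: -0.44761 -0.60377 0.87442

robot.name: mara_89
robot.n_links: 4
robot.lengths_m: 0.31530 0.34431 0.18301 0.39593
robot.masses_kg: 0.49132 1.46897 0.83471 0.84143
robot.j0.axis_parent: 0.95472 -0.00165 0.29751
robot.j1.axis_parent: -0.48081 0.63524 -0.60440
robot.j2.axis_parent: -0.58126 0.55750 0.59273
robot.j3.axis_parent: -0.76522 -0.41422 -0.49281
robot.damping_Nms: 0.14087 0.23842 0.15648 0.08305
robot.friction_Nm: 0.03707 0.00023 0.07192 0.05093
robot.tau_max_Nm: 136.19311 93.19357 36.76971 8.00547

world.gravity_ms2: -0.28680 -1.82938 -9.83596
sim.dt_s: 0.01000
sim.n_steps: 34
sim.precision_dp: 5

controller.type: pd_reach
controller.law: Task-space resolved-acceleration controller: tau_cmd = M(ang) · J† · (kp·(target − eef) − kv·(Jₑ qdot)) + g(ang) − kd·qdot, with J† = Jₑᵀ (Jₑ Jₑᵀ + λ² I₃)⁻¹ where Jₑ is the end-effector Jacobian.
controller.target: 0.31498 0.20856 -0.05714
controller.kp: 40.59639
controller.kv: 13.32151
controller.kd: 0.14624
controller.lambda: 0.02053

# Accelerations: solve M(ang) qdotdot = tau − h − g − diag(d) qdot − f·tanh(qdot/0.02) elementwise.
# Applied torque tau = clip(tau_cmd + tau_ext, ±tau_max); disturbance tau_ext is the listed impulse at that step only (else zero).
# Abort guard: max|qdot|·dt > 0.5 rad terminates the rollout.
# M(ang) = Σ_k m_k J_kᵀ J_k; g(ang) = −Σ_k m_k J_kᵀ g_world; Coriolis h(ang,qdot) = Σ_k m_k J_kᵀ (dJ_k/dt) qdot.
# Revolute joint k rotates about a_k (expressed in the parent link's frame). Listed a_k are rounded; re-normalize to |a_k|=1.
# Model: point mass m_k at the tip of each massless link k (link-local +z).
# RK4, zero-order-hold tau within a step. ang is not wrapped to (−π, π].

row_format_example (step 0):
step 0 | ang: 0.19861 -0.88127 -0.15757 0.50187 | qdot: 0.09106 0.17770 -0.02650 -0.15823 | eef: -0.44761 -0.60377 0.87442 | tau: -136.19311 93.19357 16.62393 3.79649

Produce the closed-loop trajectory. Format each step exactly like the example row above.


step 1 | ang: 0.20218 -0.85365 -0.21030 0.51300 | qdot: 0.61079 5.23460 -10.15614 2.03647 | eef: -0.44577 -0.60308 0.87618 | tau: -136.19311 93.19357 12.07769 3.01455
step 2 | ang: 0.21274 -0.76989 -0.37069 0.53687 | qdot: 1.53903 11.42794 -21.12784 1.78549 | eef: -0.44129 -0.60020 0.87994 | tau: -110.33156 52.85798 4.21451 2.36820
step 3 | ang: 0.22721 -0.64988 -0.57980 0.52577 | qdot: 1.32411 12.39665 -19.94566 -4.30718 | eef: -0.43565 -0.59590 0.88319 | tau: -122.49625 67.25360 5.72303 2.38009
step 4 | ang: 0.24013 -0.51796 -0.76845 0.44616 | qdot: 1.15678 13.68184 -17.12812 -11.72927 | eef: -0.43074 -0.58994 0.88353 | tau: -136.19311 93.19357 10.52565 2.52053
step 5 | ang: 0.25188 -0.36891 -0.92807 0.28726 | qdot: 1.04402 15.74907 -14.35678 -19.90492 | eef: -0.42416 -0.58020 0.87960 | tau: -119.94932 62.74882 6.80721 2.46253
step 6 | ang: 0.25514 -0.22070 -1.04514 0.06565 | qdot: -0.37877 13.97175 -9.61165 -23.90385 | eef: -0.41219 -0.56456 0.87088 | tau: -52.13213 24.34959 1.84592 1.94168
step 7 | ang: 0.24595 -0.09259 -1.12680 -0.17221 | qdot: -1.41018 11.78854 -7.08089 -23.50539 | eef: -0.39416 -0.54297 0.85876 | tau: -15.12069 3.41005 -0.63593 1.34105
step 8 | ang: 0.22836 0.01508 -1.19059 -0.39798 | qdot: -2.07086 9.85856 -5.84842 -21.67218 | eef: -0.37198 -0.51706 0.84495 | tau: 4.41707 -6.84634 -1.50512 1.02936
step 9 | ang: 0.20552 0.10549 -1.24577 -0.60436 | qdot: -2.47312 8.29919 -5.27606 -19.67533 | eef: -0.34770 -0.48868 0.83052 | tau: 14.84442 -11.72709 -1.61733 0.97623
step 10 | ang: 0.17953 0.18197 -1.29721 -0.79181 | qdot: -2.70934 7.04970 -5.06044 -17.88454 | eef: -0.32271 -0.45923 0.81594 | tau: 20.32089 -13.86961 -1.39994 1.07551
step 11 | ang: 0.15174 0.24721 -1.34766 -0.96277 | qdot: -2.83826 6.03175 -5.06303 -16.36870 | eef: -0.29783 -0.42965 0.80142 | tau: 22.99344 -14.57868 -1.05052 1.24355
step 12 | ang: 0.12304 0.30316 -1.39895 -1.11992 | qdot: -2.89549 5.18269 -5.21866 -15.11172 | eef: -0.27356 -0.40052 0.78705 | tau: 24.03459 -14.53495 -0.66258 1.42717
step 13 | ang: 0.09402 0.35128 -1.45241 -1.26567 | qdot: -2.90282 4.45638 -5.49624 -14.07958 | eef: -0.25017 -0.37220 0.77289 | tau: 24.11594 -14.11256 -0.28248 1.59528
step 14 | ang: 0.06511 0.39260 -1.50920 -1.40210 | qdot: -2.87397 3.81846 -5.88176 -13.23986 | eef: -0.22781 -0.34493 0.75899 | tau: 23.63626 -13.52680 0.06548 1.73108
step 15 | ang: 0.03663 0.42787 -1.57036 -1.53099 | qdot: -2.81791 3.24193 -6.37032 -12.56685 | eef: -0.20658 -0.31881 0.74546 | tau: 22.83894 -12.90789 0.36740 1.82715
step 16 | ang: 0.00882 0.45758 -1.63692 -1.65390 | qdot: -2.74076 2.70372 -6.96215 -12.04227 | eef: -0.18654 -0.29388 0.73239 | tau: 21.87744 -12.34139 0.61407 1.88287
step 17 | ang: -0.01813 0.48201 -1.70992 -1.77226 | qdot: -2.64690 2.18208 -7.66011 -11.65506 | eef: -0.16777 -0.27015 0.71994 | tau: 20.85615 -11.89330 0.79768 1.90368
step 18 | ang: -0.04408 0.50120 -1.79045 -1.88742 | qdot: -2.53968 1.65444 -8.46749 -11.40092 | eef: -0.15037 -0.24758 0.70831 | tau: 19.86317 -11.62896 0.90937 1.90167
step 19 | ang: -0.06891 0.51498 -1.87960 -2.00072 | qdot: -2.42189 1.09571 -9.38451 -11.28117 | eef: -0.13452 -0.22609 0.69776 | tau: 19.01183 -11.63054 0.93614 1.89757
step 20 | ang: -0.09251 0.52289 -1.97845 -2.11350 | qdot: -2.29610 0.47742 -10.40009 -11.29839 | eef: -0.12051 -0.20556 0.68859 | tau: 18.53369 -12.00939 0.85384 1.92419
step 21 | ang: -0.11483 0.52419 -2.08780 -2.22712 | qdot: -2.16492 -0.22906 -11.46904 -11.43948 | eef: -0.10880 -0.18585 0.68117 | tau: 19.10161 -12.84329 0.60480 2.03018
step 22 | ang: -0.13580 0.51793 -2.20770 -2.34257 | qdot: -2.02875 -1.03165 -12.45881 -11.62718 | eef: -0.10014 -0.16677 0.67590 | tau: 23.44628 -13.30419 0.00323 2.27955
step 23 | ang: -0.15515 0.50368 -2.33655 -2.45966 | qdot: -1.85062 -1.81109 -13.15133 -11.68413 | eef: -0.09558 -0.14815 0.67300 | tau: 47.74907 -0.13688 -1.76470 2.72985
step 24 | ang: -0.17024 0.48727 -2.47259 -2.57648 | qdot: -1.18254 -1.43989 -13.77559 -11.45884 | eef: -0.09612 -0.13010 0.67212 | tau: 101.10918 93.19357 -3.46593 3.10673
step 25 | ang: -0.17020 0.50834 -2.59271 -2.66010 | qdot: 1.14475 5.67719 -10.12723 -5.14491 | eef: -0.10011 -0.11337 0.67119 | tau: 50.63387 65.31991 -1.83047 2.28543
step 26 | ang: -0.15347 0.58899 -2.67082 -2.67981 | qdot: 2.15817 10.42180 -5.42333 1.24231 | eef: -0.10164 -0.09831 0.66698 | tau: 41.79436 42.56153 -2.27332 0.84802
step 27 | ang: -0.12894 0.70745 -2.71172 -2.64877 | qdot: 2.71452 13.26472 -2.52085 5.14868 | eef: -0.09909 -0.08415 0.65934 | tau: 40.27878 30.06146 -2.21669 -0.40510
step 28 | ang: -0.09983 0.84921 -2.72754 -2.58505 | qdot: 3.09737 15.08405 -0.48492 7.72066 | eef: -0.09394 -0.07017 0.64947 | tau: 36.32274 19.92118 -1.58910 -1.38516
step 29 | ang: -0.06736 1.00495 -2.72718 -2.50133 | qdot: 3.40576 16.04274 0.54134 9.01384 | eef: -0.08760 -0.05548 0.63857 | tau: 31.68288 11.93666 -0.72741 -2.07629
step 30 | ang: -0.03198 1.16704 -2.72058 -2.40934 | qdot: 3.68637 16.36684 0.76916 9.39030 | eef: -0.08034 -0.03951 0.62733 | tau: 27.07577 5.47614 0.14944 -2.54920
step 31 | ang: 0.00613 1.33035 -2.71315 -2.31542 | qdot: 3.95209 16.30082 0.74606 9.43685 | eef: -0.07162 -0.02242 0.61573 | tau: 22.55467 0.15890 0.92095 -2.88541
step 32 | ang: 0.04693 1.49178 -2.70579 -2.22117 | qdot: 4.23324 15.99348 0.76616 9.47105 | eef: -0.06099 -0.00483 0.60348 | tau: 18.07748 -4.29006 1.55594 -3.12859
step 33 | ang: 0.09080 1.64926 -2.69765 -2.12609 | qdot: 4.57452 15.50807 0.89838 9.60767 | eef: -0.04834 0.01255 0.59028 | tau: 13.56224 -8.13300 2.06992 -3.30533
step 34 | ang: 0.13858 1.80109 -2.68767 -2.02891 | qdot: 5.02601 14.85798 1.13241 9.90159 | eef: -0.03383 0.02907 0.57592
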